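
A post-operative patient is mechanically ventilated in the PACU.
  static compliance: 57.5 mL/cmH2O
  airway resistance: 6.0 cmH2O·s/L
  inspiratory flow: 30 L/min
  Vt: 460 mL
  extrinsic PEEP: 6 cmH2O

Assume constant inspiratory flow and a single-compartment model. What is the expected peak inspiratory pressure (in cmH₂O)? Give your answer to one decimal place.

Flow: 30 L/min ÷ 60 = 0.5 L/s.
Equation of motion (constant flow): PIP = Vt/C + R·V̇ + PEEP.
PIP = 460/57.5 + 6.0×0.5 + 6 = 8.0 + 3.0 + 6 = 17.0 cmH2O.

17.0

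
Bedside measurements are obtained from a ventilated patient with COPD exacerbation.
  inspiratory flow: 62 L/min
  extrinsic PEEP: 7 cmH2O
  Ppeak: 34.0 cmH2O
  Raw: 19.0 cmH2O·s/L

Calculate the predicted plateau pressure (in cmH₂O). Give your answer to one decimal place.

Flow: 62 L/min ÷ 60 = 1.0333 L/s.
Pplat = PIP − Raw × flow = 34.0 − 19.0 × 1.0333 = 34.0 − 19.633 = 14.367 cmH2O.

14.4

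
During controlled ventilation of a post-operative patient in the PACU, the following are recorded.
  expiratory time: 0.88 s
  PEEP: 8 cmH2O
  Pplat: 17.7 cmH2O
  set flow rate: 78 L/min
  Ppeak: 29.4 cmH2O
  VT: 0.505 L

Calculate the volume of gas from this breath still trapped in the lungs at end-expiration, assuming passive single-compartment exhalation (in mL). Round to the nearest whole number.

77

Flow: 78 L/min ÷ 60 = 1.3 L/s.
R = (PIP − Pplat)/V̇ = (29.4 − 17.7) / 1.3 = 11.7/1.3 = 9.0 cmH2O·s/L.
C = Vt/(Pplat − PEEP) = 505.0 / (17.7 − 8) = 505.0/9.7 = 52.062 mL/cmH2O.
τ = R × C = 9.0 × 0.05206 L/cmH2O = 0.4685 s.
Fraction remaining = e^(−Te/τ) = e^(−0.88/0.4685) = 0.1528.
Trapped volume = 505.0 × 0.1528 = 77.164 mL.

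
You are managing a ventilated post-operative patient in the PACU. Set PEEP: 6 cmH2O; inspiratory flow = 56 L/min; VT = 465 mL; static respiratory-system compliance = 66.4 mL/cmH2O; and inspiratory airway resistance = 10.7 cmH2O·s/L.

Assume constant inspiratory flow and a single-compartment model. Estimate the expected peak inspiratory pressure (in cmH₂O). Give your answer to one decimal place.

Flow: 56 L/min ÷ 60 = 0.9333 L/s.
Equation of motion (constant flow): PIP = Vt/C + R·V̇ + PEEP.
PIP = 465/66.4 + 10.7×0.9333 + 6 = 7.003 + 9.986 + 6 = 22.989 cmH2O.

23.0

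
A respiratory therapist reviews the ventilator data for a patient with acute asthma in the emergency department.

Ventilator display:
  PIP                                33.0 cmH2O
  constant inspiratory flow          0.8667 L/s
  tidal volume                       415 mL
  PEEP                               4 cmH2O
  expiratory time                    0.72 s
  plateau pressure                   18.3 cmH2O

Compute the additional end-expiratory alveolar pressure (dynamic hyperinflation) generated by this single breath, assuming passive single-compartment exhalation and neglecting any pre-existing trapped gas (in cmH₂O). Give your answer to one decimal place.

3.3

R = (PIP − Pplat)/V̇ = (33.0 − 18.3) / 0.8667 = 14.7/0.8667 = 16.961 cmH2O·s/L.
C = Vt/(Pplat − PEEP) = 415.0 / (18.3 − 4) = 415.0/14.3 = 29.021 mL/cmH2O.
τ = R × C = 16.961 × 0.02902 L/cmH2O = 0.4922 s.
Fraction remaining = e^(−Te/τ) = e^(−0.72/0.4922) = 0.2316; trapped volume = 415.0 × 0.2316 = 96.114 mL.
Additional alveolar pressure from trapping ≈ V_trapped / C = 96.114 / 29.021 = 3.312 cmH2O.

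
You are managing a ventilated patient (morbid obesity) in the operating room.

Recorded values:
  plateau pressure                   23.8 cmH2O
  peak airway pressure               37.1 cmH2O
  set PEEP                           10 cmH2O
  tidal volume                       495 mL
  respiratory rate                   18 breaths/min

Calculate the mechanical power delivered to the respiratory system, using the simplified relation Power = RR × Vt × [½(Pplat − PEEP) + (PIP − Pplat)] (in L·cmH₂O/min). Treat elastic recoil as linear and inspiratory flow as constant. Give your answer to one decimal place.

180.0

Per-breath work = Vt × [½(Pplat−PEEP) + (PIP−Pplat)] = 0.495 × [0.5×13.8 + 13.3] = 0.495 × 20.2 = 9.999 L·cmH2O.
Power = 18 × 9.999 = 179.98 L·cmH2O/min.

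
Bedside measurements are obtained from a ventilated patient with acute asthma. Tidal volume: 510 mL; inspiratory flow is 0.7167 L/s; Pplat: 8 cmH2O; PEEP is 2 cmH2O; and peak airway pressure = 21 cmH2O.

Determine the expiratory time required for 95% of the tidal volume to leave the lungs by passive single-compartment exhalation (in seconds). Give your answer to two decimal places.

4.62

R = (PIP − Pplat)/V̇ = (21 − 8) / 0.7167 = 13.0/0.7167 = 18.139 cmH2O·s/L.
C = Vt/(Pplat − PEEP) = 510.0 / (8 − 2) = 510.0/6.0 = 85.0 mL/cmH2O.
τ = R × C = 18.139 × 0.085 L/cmH2O = 1.542 s.
t = −τ·ln(1 − 0.95) = −1.542·ln(0.05) = 4.619 s.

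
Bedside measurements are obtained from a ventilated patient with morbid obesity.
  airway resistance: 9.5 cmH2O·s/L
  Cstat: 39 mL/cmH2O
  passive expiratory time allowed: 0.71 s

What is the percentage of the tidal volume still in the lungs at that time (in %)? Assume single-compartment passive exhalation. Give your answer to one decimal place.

τ = R × C = 9.5 × 39 mL/cmH2O = 9.5 × 0.039 L/cmH2O = 0.3705 s.
Passive exhalation: V(t)/V₀ = e^(−t/τ) = e^(−0.71/0.3705) = 0.1471.
Fraction remaining = 0.1471 → 14.71%.

14.7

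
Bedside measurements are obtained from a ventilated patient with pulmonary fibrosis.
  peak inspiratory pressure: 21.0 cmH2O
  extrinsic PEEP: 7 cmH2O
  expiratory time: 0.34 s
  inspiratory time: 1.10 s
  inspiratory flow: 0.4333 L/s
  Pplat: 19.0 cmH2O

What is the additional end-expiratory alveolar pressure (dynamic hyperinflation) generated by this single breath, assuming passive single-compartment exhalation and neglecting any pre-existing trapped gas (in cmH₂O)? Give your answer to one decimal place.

1.9

Vt = flow × Ti = 0.4333 L/s × 1.10 s × 1000 mL/L = 476.63 mL.
R = (PIP − Pplat)/V̇ = (21.0 − 19.0) / 0.4333 = 2.0/0.4333 = 4.616 cmH2O·s/L.
C = Vt/(Pplat − PEEP) = 476.63 / (19.0 − 7) = 476.63/12.0 = 39.719 mL/cmH2O.
τ = R × C = 4.616 × 0.03972 L/cmH2O = 0.1833 s.
Fraction remaining = e^(−Te/τ) = e^(−0.34/0.1833) = 0.1565; trapped volume = 476.63 × 0.1565 = 74.593 mL.
Additional alveolar pressure from trapping ≈ V_trapped / C = 74.593 / 39.719 = 1.878 cmH2O.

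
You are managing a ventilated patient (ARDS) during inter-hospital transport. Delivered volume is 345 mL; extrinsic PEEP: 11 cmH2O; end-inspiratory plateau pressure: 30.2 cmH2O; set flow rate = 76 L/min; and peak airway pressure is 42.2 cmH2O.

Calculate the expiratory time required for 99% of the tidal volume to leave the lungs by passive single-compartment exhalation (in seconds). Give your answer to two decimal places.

0.78

Flow: 76 L/min ÷ 60 = 1.2667 L/s.
R = (PIP − Pplat)/V̇ = (42.2 − 30.2) / 1.2667 = 12.0/1.2667 = 9.473 cmH2O·s/L.
C = Vt/(Pplat − PEEP) = 345.0 / (30.2 − 11) = 345.0/19.2 = 17.969 mL/cmH2O.
τ = R × C = 9.473 × 0.01797 L/cmH2O = 0.1702 s.
t = −τ·ln(1 − 0.99) = −0.1702·ln(0.01) = 0.7838 s.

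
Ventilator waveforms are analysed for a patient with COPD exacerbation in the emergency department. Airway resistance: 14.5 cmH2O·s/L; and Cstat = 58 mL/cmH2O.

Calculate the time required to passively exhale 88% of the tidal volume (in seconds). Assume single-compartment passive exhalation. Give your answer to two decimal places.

τ = R × C = 14.5 × 58 mL/cmH2O = 14.5 × 0.058 L/cmH2O = 0.841 s.
Exhaled fraction f = 1 − e^(−t/τ) → t = −τ·ln(1 − f) = −0.841·ln(0.12) = 1.783 s.

1.78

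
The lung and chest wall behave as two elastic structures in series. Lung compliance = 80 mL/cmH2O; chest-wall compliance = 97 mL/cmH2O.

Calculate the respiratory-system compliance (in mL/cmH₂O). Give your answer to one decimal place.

43.8

Lung and chest wall are elastances in series: 1/Crs = 1/CL + 1/Ccw.
1/Crs = 1/80 + 1/97 = 0.02281.
Crs = 43.84 mL/cmH2O.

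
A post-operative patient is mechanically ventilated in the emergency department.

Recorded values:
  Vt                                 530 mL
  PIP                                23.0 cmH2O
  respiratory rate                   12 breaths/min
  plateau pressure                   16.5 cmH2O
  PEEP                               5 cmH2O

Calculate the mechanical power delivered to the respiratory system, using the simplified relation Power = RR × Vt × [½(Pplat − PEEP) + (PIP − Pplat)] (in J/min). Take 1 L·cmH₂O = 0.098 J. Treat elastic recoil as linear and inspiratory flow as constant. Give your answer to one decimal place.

Per-breath work = Vt × [½(Pplat−PEEP) + (PIP−Pplat)] = 0.530 × [0.5×11.5 + 6.5] = 0.530 × 12.25 = 6.493 L·cmH2O.
Power = 12 × 6.493 = 77.916 L·cmH2O/min.
× 0.098 J/(L·cmH2O) → 7.636 J/min.

7.6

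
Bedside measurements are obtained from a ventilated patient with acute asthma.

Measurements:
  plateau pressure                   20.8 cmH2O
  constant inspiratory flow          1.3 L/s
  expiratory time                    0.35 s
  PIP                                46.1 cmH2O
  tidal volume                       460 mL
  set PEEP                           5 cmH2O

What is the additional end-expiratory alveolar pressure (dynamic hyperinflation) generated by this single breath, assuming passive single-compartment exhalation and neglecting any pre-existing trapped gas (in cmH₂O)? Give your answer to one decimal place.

R = (PIP − Pplat)/V̇ = (46.1 − 20.8) / 1.3 = 25.3/1.3 = 19.462 cmH2O·s/L.
C = Vt/(Pplat − PEEP) = 460.0 / (20.8 − 5) = 460.0/15.8 = 29.114 mL/cmH2O.
τ = R × C = 19.462 × 0.02911 L/cmH2O = 0.5665 s.
Fraction remaining = e^(−Te/τ) = e^(−0.35/0.5665) = 0.5391; trapped volume = 460.0 × 0.5391 = 247.99 mL.
Additional alveolar pressure from trapping ≈ V_trapped / C = 247.99 / 29.114 = 8.518 cmH2O.

8.5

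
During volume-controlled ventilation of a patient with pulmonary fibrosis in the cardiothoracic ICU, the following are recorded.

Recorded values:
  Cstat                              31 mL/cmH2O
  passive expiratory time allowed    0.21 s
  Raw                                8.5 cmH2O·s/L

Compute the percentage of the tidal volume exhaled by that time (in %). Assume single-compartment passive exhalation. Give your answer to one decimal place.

τ = R × C = 8.5 × 31 mL/cmH2O = 8.5 × 0.031 L/cmH2O = 0.2635 s.
Passive exhalation: V(t)/V₀ = e^(−t/τ) = e^(−0.21/0.2635) = 0.4507.
Fraction exhaled = 1 − 0.4507 = 0.5493 → 54.93%.

54.9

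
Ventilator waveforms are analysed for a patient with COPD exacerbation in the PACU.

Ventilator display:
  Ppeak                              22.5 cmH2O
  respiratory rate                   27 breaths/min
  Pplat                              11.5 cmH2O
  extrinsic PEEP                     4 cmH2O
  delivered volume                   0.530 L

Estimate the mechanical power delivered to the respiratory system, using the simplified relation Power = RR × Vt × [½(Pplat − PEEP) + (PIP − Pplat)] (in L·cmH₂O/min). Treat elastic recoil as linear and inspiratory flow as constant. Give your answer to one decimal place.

Per-breath work = Vt × [½(Pplat−PEEP) + (PIP−Pplat)] = 0.530 × [0.5×7.5 + 11.0] = 0.530 × 14.75 = 7.818 L·cmH2O.
Power = 27 × 7.818 = 211.09 L·cmH2O/min.

211.1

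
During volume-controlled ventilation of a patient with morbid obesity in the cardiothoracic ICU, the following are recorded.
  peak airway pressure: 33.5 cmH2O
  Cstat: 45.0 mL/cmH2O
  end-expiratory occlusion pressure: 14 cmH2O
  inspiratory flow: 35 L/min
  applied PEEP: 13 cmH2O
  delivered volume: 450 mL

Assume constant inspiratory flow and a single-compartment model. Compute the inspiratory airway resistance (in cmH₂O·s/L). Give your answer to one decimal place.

Flow: 35 L/min ÷ 60 = 0.5833 L/s.
Total PEEP = 14 cmH2O (set 13 + intrinsic 1); this is the baseline alveolar pressure.
Equation of motion (constant flow): PIP = Vt/C + R·V̇ + PEEP.
R·V̇ = PIP − Vt/C − PEEP = 33.5 − 450/45.0 − 14 = 33.5 − 10.0 − 14 = 9.5 cmH2O.
R = 9.5 / 0.5833 = 16.287 cmH2O·s/L.

16.3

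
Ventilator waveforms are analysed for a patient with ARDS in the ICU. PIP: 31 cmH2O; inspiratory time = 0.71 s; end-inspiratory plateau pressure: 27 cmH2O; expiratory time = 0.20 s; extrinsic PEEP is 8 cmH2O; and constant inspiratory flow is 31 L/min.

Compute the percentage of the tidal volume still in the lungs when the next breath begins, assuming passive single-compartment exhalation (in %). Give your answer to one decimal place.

Flow: 31 L/min ÷ 60 = 0.5167 L/s.
Vt = flow × Ti = 0.5167 L/s × 0.71 s × 1000 mL/L = 366.86 mL.
R = (PIP − Pplat)/V̇ = (31 − 27) / 0.5167 = 4.0/0.5167 = 7.741 cmH2O·s/L.
C = Vt/(Pplat − PEEP) = 366.86 / (27 − 8) = 366.86/19.0 = 19.308 mL/cmH2O.
τ = R × C = 7.741 × 0.01931 L/cmH2O = 0.1495 s.
Fraction remaining at end-expiration = e^(−Te/τ) = e^(−0.20/0.1495) = 0.2624 → 26.24%.

26.2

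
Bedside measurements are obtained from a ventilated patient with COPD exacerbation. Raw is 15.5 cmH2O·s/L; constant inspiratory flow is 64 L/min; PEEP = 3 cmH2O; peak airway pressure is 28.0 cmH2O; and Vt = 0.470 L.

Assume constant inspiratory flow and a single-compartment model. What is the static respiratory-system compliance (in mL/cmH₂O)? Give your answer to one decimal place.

Flow: 64 L/min ÷ 60 = 1.0667 L/s.
Equation of motion (constant flow): PIP = Vt/C + R·V̇ + PEEP.
Vt/C = PIP − R·V̇ − PEEP = 28.0 − 15.5×1.0667 − 3 = 28.0 − 16.534 − 3 = 8.466 cmH2O.
C = Vt / 8.466 = 470 / 8.466 = 55.516 mL/cmH2O.

55.5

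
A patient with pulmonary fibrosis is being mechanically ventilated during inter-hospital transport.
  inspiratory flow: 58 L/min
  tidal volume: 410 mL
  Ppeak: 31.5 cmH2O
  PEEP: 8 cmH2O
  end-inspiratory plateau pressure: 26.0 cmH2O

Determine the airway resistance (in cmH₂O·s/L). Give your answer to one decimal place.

Flow: 58 L/min ÷ 60 = 0.9667 L/s.
Raw = (PIP − Pplat) / flow = (31.5 − 26.0) / 0.9667 = 5.5 / 0.9667 = 5.689 cmH2O·s/L.

5.7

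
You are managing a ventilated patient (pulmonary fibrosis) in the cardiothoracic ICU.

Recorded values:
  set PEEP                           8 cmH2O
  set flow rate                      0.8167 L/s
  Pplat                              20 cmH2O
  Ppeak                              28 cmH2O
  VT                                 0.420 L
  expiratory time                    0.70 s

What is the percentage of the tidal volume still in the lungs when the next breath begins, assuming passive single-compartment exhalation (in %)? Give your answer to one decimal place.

R = (PIP − Pplat)/V̇ = (28 − 20) / 0.8167 = 8.0/0.8167 = 9.796 cmH2O·s/L.
C = Vt/(Pplat − PEEP) = 420.0 / (20 − 8) = 420.0/12.0 = 35.0 mL/cmH2O.
τ = R × C = 9.796 × 0.035 L/cmH2O = 0.3429 s.
Fraction remaining at end-expiration = e^(−Te/τ) = e^(−0.70/0.3429) = 0.1298 → 12.98%.

13.0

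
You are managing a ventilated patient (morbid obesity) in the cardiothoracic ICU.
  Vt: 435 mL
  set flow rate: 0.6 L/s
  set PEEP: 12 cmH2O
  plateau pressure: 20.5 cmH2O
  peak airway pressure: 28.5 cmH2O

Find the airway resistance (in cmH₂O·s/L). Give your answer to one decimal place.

13.3

Raw = (PIP − Pplat) / flow = (28.5 − 20.5) / 0.6 = 8.0 / 0.6 = 13.333 cmH2O·s/L.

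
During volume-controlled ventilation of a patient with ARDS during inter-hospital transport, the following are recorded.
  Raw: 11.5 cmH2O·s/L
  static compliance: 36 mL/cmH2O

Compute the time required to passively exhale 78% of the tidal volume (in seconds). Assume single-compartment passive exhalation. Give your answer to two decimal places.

τ = R × C = 11.5 × 36 mL/cmH2O = 11.5 × 0.036 L/cmH2O = 0.414 s.
Exhaled fraction f = 1 − e^(−t/τ) → t = −τ·ln(1 − f) = −0.414·ln(0.22) = 0.6268 s.

0.63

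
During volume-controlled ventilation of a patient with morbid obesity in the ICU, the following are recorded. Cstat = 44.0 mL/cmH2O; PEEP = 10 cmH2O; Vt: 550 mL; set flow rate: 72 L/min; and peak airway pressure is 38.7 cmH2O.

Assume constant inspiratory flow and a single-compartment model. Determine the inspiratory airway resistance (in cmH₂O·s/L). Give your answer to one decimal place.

Flow: 72 L/min ÷ 60 = 1.2 L/s.
Equation of motion (constant flow): PIP = Vt/C + R·V̇ + PEEP.
R·V̇ = PIP − Vt/C − PEEP = 38.7 − 550/44.0 − 10 = 38.7 − 12.5 − 10 = 16.2 cmH2O.
R = 16.2 / 1.2 = 13.5 cmH2O·s/L.

13.5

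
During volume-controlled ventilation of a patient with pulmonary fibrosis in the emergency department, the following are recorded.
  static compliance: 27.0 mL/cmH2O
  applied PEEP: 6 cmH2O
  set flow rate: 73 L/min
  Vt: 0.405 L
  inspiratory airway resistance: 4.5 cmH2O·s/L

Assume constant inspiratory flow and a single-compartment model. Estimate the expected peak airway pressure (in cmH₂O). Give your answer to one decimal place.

26.5

Flow: 73 L/min ÷ 60 = 1.2167 L/s.
Equation of motion (constant flow): PIP = Vt/C + R·V̇ + PEEP.
PIP = 405/27.0 + 4.5×1.2167 + 6 = 15.0 + 5.475 + 6 = 26.475 cmH2O.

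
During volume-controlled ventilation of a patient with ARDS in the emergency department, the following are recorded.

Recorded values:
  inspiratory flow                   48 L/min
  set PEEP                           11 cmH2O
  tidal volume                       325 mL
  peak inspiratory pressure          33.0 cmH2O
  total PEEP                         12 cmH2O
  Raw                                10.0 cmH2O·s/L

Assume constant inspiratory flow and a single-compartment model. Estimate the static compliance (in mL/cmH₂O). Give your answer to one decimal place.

25.0

Flow: 48 L/min ÷ 60 = 0.8 L/s.
Total PEEP = 12 cmH2O (set 11 + intrinsic 1); this is the baseline alveolar pressure.
Equation of motion (constant flow): PIP = Vt/C + R·V̇ + PEEP.
Vt/C = PIP − R·V̇ − PEEP = 33.0 − 10.0×0.8 − 12 = 33.0 − 8.0 − 12 = 13.0 cmH2O.
C = Vt / 13.0 = 325 / 13.0 = 25.0 mL/cmH2O.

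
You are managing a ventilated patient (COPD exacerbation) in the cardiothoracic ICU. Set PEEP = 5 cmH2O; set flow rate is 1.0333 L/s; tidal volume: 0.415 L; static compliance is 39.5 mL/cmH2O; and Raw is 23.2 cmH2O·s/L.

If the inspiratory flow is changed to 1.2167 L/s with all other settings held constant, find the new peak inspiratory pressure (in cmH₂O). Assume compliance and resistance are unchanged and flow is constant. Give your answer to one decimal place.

43.7

PIP = Vt/C + R·V̇ + PEEP (constant-flow equation of motion).
Only the resistive term changes: ΔPIP = R × ΔV̇ = 23.2 × (1.2167 − 1.0333) = 23.2 × 0.1834 = 4.255 cmH2O.
Original PIP = 415/39.5 + 23.2×1.0333 + 5 = 39.479 cmH2O; new PIP = 39.479 + (4.255) = 43.734 cmH2O.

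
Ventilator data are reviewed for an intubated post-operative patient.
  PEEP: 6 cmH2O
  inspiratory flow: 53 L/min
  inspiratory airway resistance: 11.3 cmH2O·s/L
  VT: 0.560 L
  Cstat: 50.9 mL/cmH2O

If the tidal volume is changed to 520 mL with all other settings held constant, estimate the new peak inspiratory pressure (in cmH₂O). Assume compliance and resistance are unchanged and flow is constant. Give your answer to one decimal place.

26.2

Flow: 53 L/min ÷ 60 = 0.8833 L/s.
PIP = Vt/C + R·V̇ + PEEP (constant-flow equation of motion).
Only the elastic term changes: ΔPIP = ΔVt / C = (520 − 560) / 50.9 = -0.7859 cmH2O.
Original PIP = 560/50.9 + 11.3×0.8833 + 6 = 26.983 cmH2O; new PIP = 26.983 + (-0.7859) = 26.197 cmH2O.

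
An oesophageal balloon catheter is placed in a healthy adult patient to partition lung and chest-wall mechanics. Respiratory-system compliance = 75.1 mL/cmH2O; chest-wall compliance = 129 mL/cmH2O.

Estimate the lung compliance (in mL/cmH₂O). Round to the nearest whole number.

180

1/CL = 1/Crs − 1/Ccw.
1/CL = 1/75.1 − 1/129 = 0.005564.
CL = 179.73 mL/cmH2O.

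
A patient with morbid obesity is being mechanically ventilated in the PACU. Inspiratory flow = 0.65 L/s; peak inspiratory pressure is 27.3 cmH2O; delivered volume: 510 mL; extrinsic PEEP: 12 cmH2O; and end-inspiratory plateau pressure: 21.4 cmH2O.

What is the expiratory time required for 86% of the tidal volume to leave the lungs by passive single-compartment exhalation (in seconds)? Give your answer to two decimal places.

R = (PIP − Pplat)/V̇ = (27.3 − 21.4) / 0.65 = 5.9/0.65 = 9.077 cmH2O·s/L.
C = Vt/(Pplat − PEEP) = 510.0 / (21.4 − 12) = 510.0/9.4 = 54.255 mL/cmH2O.
τ = R × C = 9.077 × 0.05426 L/cmH2O = 0.4925 s.
t = −τ·ln(1 − 0.86) = −0.4925·ln(0.14) = 0.9683 s.

0.97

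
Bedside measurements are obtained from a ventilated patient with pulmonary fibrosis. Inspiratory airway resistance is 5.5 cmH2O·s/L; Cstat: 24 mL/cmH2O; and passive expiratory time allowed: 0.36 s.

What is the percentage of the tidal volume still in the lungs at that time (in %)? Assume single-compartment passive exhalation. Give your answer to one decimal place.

6.5

τ = R × C = 5.5 × 24 mL/cmH2O = 5.5 × 0.024 L/cmH2O = 0.132 s.
Passive exhalation: V(t)/V₀ = e^(−t/τ) = e^(−0.36/0.132) = 0.0654.
Fraction remaining = 0.0654 → 6.54%.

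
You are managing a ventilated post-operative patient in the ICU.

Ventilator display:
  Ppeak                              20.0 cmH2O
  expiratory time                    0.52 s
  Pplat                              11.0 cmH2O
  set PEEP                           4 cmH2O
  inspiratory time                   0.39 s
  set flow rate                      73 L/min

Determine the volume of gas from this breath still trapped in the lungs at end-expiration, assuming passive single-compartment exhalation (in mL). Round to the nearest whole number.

168

Flow: 73 L/min ÷ 60 = 1.2167 L/s.
Vt = flow × Ti = 1.2167 L/s × 0.39 s × 1000 mL/L = 474.51 mL.
R = (PIP − Pplat)/V̇ = (20.0 − 11.0) / 1.2167 = 9.0/1.2167 = 7.397 cmH2O·s/L.
C = Vt/(Pplat − PEEP) = 474.51 / (11.0 − 4) = 474.51/7.0 = 67.787 mL/cmH2O.
τ = R × C = 7.397 × 0.06779 L/cmH2O = 0.5014 s.
Fraction remaining = e^(−Te/τ) = e^(−0.52/0.5014) = 0.3545.
Trapped volume = 474.51 × 0.3545 = 168.21 mL.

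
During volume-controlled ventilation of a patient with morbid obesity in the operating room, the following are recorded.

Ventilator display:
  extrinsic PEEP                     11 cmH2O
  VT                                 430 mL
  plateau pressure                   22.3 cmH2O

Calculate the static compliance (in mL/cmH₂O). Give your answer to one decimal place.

38.1

Cstat = Vt / (Pplat − PEEP) = 430 / (22.3 − 11) = 430 / 11.3 = 38.053 mL/cmH2O.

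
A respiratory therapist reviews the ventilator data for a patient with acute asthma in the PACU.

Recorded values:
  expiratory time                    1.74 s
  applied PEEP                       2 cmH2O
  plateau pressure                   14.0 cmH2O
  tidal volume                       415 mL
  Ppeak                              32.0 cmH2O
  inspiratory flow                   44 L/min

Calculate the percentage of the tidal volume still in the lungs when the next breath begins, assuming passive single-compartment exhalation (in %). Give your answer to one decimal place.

Flow: 44 L/min ÷ 60 = 0.7333 L/s.
R = (PIP − Pplat)/V̇ = (32.0 − 14.0) / 0.7333 = 18.0/0.7333 = 24.547 cmH2O·s/L.
C = Vt/(Pplat − PEEP) = 415.0 / (14.0 − 2) = 415.0/12.0 = 34.583 mL/cmH2O.
τ = R × C = 24.547 × 0.03458 L/cmH2O = 0.8488 s.
Fraction remaining at end-expiration = e^(−Te/τ) = e^(−1.74/0.8488) = 0.1287 → 12.87%.

12.9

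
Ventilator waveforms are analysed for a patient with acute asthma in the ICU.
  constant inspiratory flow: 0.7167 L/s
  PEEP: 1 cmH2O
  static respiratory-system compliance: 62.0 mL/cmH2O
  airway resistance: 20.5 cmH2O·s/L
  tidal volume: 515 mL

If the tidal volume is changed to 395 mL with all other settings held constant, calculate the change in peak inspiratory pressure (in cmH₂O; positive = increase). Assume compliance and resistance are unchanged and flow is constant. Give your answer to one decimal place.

-1.9

PIP = Vt/C + R·V̇ + PEEP (constant-flow equation of motion).
Only the elastic term changes: ΔPIP = ΔVt / C = (395 − 515) / 62.0 = -1.935 cmH2O.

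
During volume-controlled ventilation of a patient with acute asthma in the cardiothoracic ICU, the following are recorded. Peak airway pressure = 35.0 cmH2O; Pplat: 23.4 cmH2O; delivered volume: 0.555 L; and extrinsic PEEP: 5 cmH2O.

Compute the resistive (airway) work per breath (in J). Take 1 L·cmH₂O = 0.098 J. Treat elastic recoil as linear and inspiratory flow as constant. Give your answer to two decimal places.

With constant inspiratory flow the resistive pressure is constant at PIP − Pplat = 35.0 − 23.4 = 11.6 cmH2O, so resistive work = 11.6 × 0.555 = 6.438 L·cmH2O.
× 0.098 J/(L·cmH2O) → 0.6309 J.

0.63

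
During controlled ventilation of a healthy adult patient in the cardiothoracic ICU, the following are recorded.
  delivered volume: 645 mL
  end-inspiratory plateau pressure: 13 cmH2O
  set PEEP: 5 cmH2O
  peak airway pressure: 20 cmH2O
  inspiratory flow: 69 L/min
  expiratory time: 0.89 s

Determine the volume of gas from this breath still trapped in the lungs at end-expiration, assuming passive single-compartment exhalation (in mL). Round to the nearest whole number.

Flow: 69 L/min ÷ 60 = 1.15 L/s.
R = (PIP − Pplat)/V̇ = (20 − 13) / 1.15 = 7.0/1.15 = 6.087 cmH2O·s/L.
C = Vt/(Pplat − PEEP) = 645.0 / (13 − 5) = 645.0/8.0 = 80.625 mL/cmH2O.
τ = R × C = 6.087 × 0.08063 L/cmH2O = 0.4908 s.
Fraction remaining = e^(−Te/τ) = e^(−0.89/0.4908) = 0.1631.
Trapped volume = 645.0 × 0.1631 = 105.2 mL.

105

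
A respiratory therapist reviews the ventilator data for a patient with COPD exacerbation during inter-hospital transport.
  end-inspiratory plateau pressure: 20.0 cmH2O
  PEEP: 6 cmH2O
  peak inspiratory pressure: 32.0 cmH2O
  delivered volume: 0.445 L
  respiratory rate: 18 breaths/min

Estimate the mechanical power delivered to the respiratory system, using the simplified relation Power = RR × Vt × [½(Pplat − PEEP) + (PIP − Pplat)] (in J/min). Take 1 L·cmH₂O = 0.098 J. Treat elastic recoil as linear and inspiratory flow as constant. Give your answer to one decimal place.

14.9

Per-breath work = Vt × [½(Pplat−PEEP) + (PIP−Pplat)] = 0.445 × [0.5×14.0 + 12.0] = 0.445 × 19.0 = 8.455 L·cmH2O.
Power = 18 × 8.455 = 152.19 L·cmH2O/min.
× 0.098 J/(L·cmH2O) → 14.915 J/min.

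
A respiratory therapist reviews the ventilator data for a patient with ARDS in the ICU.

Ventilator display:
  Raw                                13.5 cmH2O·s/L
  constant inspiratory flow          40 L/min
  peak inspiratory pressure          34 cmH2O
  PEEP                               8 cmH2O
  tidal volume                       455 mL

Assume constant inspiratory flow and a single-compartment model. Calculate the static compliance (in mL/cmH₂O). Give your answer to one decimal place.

26.8

Flow: 40 L/min ÷ 60 = 0.6667 L/s.
Equation of motion (constant flow): PIP = Vt/C + R·V̇ + PEEP.
Vt/C = PIP − R·V̇ − PEEP = 34 − 13.5×0.6667 − 8 = 34 − 9.0 − 8 = 17.0 cmH2O.
C = Vt / 17.0 = 455 / 17.0 = 26.765 mL/cmH2O.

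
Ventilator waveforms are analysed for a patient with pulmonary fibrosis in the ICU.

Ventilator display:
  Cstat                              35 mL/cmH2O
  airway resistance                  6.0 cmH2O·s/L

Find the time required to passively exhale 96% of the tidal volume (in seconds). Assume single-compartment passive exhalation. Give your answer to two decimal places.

τ = R × C = 6.0 × 35 mL/cmH2O = 6.0 × 0.035 L/cmH2O = 0.21 s.
Exhaled fraction f = 1 − e^(−t/τ) → t = −τ·ln(1 − f) = −0.21·ln(0.04) = 0.676 s.

0.68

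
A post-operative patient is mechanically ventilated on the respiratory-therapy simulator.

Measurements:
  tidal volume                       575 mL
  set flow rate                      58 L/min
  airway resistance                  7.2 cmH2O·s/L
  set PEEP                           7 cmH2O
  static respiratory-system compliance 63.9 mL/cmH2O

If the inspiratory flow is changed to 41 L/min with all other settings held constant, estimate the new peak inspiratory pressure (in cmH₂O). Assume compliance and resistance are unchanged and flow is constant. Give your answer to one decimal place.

Flow: 58 L/min ÷ 60 = 0.9667 L/s.
New flow: 41 L/min ÷ 60 = 0.6833 L/s.
PIP = Vt/C + R·V̇ + PEEP (constant-flow equation of motion).
Only the resistive term changes: ΔPIP = R × ΔV̇ = 7.2 × (0.6833 − 0.9667) = 7.2 × -0.2834 = -2.04 cmH2O.
Original PIP = 575/63.9 + 7.2×0.9667 + 7 = 22.959 cmH2O; new PIP = 22.959 + (-2.04) = 20.919 cmH2O.

20.9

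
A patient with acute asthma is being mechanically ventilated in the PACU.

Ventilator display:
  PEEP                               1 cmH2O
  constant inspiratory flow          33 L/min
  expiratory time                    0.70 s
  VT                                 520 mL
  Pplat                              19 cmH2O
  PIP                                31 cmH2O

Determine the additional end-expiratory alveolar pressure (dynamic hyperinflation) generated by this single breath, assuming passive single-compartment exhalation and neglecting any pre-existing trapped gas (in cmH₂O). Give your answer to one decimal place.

Flow: 33 L/min ÷ 60 = 0.55 L/s.
R = (PIP − Pplat)/V̇ = (31 − 19) / 0.55 = 12.0/0.55 = 21.818 cmH2O·s/L.
C = Vt/(Pplat − PEEP) = 520.0 / (19 − 1) = 520.0/18.0 = 28.889 mL/cmH2O.
τ = R × C = 21.818 × 0.02889 L/cmH2O = 0.6303 s.
Fraction remaining = e^(−Te/τ) = e^(−0.70/0.6303) = 0.3294; trapped volume = 520.0 × 0.3294 = 171.29 mL.
Additional alveolar pressure from trapping ≈ V_trapped / C = 171.29 / 28.889 = 5.929 cmH2O.

5.9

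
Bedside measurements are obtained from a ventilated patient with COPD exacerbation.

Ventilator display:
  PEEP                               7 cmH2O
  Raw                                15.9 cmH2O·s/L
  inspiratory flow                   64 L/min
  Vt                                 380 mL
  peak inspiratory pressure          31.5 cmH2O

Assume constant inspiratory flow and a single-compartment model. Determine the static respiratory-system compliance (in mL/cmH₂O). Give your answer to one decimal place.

Flow: 64 L/min ÷ 60 = 1.0667 L/s.
Equation of motion (constant flow): PIP = Vt/C + R·V̇ + PEEP.
Vt/C = PIP − R·V̇ − PEEP = 31.5 − 15.9×1.0667 − 7 = 31.5 − 16.961 − 7 = 7.539 cmH2O.
C = Vt / 7.539 = 380 / 7.539 = 50.405 mL/cmH2O.

50.4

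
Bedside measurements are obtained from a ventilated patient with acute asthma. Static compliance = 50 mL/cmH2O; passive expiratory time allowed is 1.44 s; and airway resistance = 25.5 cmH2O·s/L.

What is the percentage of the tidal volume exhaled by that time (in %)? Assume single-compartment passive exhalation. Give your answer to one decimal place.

τ = R × C = 25.5 × 50 mL/cmH2O = 25.5 × 0.050 L/cmH2O = 1.275 s.
Passive exhalation: V(t)/V₀ = e^(−t/τ) = e^(−1.44/1.275) = 0.3232.
Fraction exhaled = 1 − 0.3232 = 0.6768 → 67.68%.

67.7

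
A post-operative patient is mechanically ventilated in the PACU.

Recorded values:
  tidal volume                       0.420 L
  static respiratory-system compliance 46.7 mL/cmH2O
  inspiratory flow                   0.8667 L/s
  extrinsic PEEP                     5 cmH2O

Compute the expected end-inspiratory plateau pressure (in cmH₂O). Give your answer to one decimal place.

Pplat = PEEP + Vt / Cstat = 5 + 420 / 46.7 = 5 + 8.994 = 13.994 cmH2O.

14.0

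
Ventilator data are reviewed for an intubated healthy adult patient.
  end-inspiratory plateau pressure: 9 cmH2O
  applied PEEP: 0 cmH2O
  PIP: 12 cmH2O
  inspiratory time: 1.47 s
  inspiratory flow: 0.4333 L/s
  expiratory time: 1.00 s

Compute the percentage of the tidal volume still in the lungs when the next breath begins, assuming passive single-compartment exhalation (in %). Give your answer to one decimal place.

13.0

Vt = flow × Ti = 0.4333 L/s × 1.47 s × 1000 mL/L = 636.95 mL.
R = (PIP − Pplat)/V̇ = (12 − 9) / 0.4333 = 3.0/0.4333 = 6.924 cmH2O·s/L.
C = Vt/(Pplat − PEEP) = 636.95 / (9 − 0) = 636.95/9.0 = 70.772 mL/cmH2O.
τ = R × C = 6.924 × 0.07077 L/cmH2O = 0.49 s.
Fraction remaining at end-expiration = e^(−Te/τ) = e^(−1.00/0.49) = 0.1299 → 12.99%.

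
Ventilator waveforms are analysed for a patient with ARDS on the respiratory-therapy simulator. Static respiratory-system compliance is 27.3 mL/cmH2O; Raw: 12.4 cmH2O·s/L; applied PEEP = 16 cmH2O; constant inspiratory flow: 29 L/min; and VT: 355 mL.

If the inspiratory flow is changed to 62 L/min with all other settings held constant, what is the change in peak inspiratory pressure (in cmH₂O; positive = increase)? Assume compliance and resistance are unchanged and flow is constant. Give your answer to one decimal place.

6.8

Flow: 29 L/min ÷ 60 = 0.4833 L/s.
New flow: 62 L/min ÷ 60 = 1.0333 L/s.
PIP = Vt/C + R·V̇ + PEEP (constant-flow equation of motion).
Only the resistive term changes: ΔPIP = R × ΔV̇ = 12.4 × (1.0333 − 0.4833) = 12.4 × 0.55 = 6.82 cmH2O.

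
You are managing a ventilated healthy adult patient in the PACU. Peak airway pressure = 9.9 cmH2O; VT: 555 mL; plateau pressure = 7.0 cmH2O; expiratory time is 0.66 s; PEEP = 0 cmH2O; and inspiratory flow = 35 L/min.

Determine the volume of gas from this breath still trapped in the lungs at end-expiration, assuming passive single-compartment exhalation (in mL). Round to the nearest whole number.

Flow: 35 L/min ÷ 60 = 0.5833 L/s.
R = (PIP − Pplat)/V̇ = (9.9 − 7.0) / 0.5833 = 2.9/0.5833 = 4.972 cmH2O·s/L.
C = Vt/(Pplat − PEEP) = 555.0 / (7.0 − 0) = 555.0/7.0 = 79.286 mL/cmH2O.
τ = R × C = 4.972 × 0.07929 L/cmH2O = 0.3942 s.
Fraction remaining = e^(−Te/τ) = e^(−0.66/0.3942) = 0.1874.
Trapped volume = 555.0 × 0.1874 = 104.01 mL.

104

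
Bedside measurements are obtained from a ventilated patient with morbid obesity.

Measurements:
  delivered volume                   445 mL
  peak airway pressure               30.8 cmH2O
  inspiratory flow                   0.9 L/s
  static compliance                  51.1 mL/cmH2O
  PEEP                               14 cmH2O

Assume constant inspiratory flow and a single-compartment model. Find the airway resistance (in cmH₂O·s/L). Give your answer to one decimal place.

9.0

Equation of motion (constant flow): PIP = Vt/C + R·V̇ + PEEP.
R·V̇ = PIP − Vt/C − PEEP = 30.8 − 445/51.1 − 14 = 30.8 − 8.708 − 14 = 8.092 cmH2O.
R = 8.092 / 0.9 = 8.991 cmH2O·s/L.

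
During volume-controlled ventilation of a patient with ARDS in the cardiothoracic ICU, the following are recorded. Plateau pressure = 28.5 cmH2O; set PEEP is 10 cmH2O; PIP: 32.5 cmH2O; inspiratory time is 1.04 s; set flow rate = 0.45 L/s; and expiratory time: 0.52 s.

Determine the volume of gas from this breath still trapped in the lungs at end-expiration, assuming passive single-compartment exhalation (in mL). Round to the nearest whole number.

46

Vt = flow × Ti = 0.45 L/s × 1.04 s × 1000 mL/L = 468.0 mL.
R = (PIP − Pplat)/V̇ = (32.5 − 28.5) / 0.45 = 4.0/0.45 = 8.889 cmH2O·s/L.
C = Vt/(Pplat − PEEP) = 468.0 / (28.5 − 10) = 468.0/18.5 = 25.297 mL/cmH2O.
τ = R × C = 8.889 × 0.0253 L/cmH2O = 0.2249 s.
Fraction remaining = e^(−Te/τ) = e^(−0.52/0.2249) = 0.09905.
Trapped volume = 468.0 × 0.09905 = 46.355 mL.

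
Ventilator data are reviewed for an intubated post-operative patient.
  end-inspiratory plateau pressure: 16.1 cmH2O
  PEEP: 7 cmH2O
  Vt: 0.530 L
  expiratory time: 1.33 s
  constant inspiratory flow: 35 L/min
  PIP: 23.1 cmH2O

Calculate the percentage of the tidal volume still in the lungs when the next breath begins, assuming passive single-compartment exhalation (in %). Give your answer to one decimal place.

Flow: 35 L/min ÷ 60 = 0.5833 L/s.
R = (PIP − Pplat)/V̇ = (23.1 − 16.1) / 0.5833 = 7.0/0.5833 = 12.001 cmH2O·s/L.
C = Vt/(Pplat − PEEP) = 530.0 / (16.1 − 7) = 530.0/9.1 = 58.242 mL/cmH2O.
τ = R × C = 12.001 × 0.05824 L/cmH2O = 0.6989 s.
Fraction remaining at end-expiration = e^(−Te/τ) = e^(−1.33/0.6989) = 0.1491 → 14.91%.

14.9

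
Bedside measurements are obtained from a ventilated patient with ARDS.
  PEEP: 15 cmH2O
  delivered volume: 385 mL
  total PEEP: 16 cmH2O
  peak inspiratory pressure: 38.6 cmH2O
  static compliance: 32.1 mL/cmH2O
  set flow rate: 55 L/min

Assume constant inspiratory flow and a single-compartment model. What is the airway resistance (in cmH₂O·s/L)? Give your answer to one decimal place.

11.6

Flow: 55 L/min ÷ 60 = 0.9167 L/s.
Total PEEP = 16 cmH2O (set 15 + intrinsic 1); this is the baseline alveolar pressure.
Equation of motion (constant flow): PIP = Vt/C + R·V̇ + PEEP.
R·V̇ = PIP − Vt/C − PEEP = 38.6 − 385/32.1 − 16 = 38.6 − 11.994 − 16 = 10.606 cmH2O.
R = 10.606 / 0.9167 = 11.57 cmH2O·s/L.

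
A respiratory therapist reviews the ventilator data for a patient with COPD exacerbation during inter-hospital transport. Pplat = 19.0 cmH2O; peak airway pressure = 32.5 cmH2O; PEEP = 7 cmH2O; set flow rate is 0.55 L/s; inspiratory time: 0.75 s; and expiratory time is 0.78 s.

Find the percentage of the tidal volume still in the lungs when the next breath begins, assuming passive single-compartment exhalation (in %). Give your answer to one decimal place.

39.7

Vt = flow × Ti = 0.55 L/s × 0.75 s × 1000 mL/L = 412.5 mL.
R = (PIP − Pplat)/V̇ = (32.5 − 19.0) / 0.55 = 13.5/0.55 = 24.545 cmH2O·s/L.
C = Vt/(Pplat − PEEP) = 412.5 / (19.0 − 7) = 412.5/12.0 = 34.375 mL/cmH2O.
τ = R × C = 24.545 × 0.03438 L/cmH2O = 0.8439 s.
Fraction remaining at end-expiration = e^(−Te/τ) = e^(−0.78/0.8439) = 0.3968 → 39.68%.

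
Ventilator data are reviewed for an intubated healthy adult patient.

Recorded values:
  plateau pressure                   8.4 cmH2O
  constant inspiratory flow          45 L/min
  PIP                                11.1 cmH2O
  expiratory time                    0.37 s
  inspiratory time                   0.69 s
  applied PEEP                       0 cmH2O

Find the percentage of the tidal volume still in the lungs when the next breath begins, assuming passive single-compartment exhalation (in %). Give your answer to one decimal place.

Flow: 45 L/min ÷ 60 = 0.75 L/s.
Vt = flow × Ti = 0.75 L/s × 0.69 s × 1000 mL/L = 517.5 mL.
R = (PIP − Pplat)/V̇ = (11.1 − 8.4) / 0.75 = 2.7/0.75 = 3.6 cmH2O·s/L.
C = Vt/(Pplat − PEEP) = 517.5 / (8.4 − 0) = 517.5/8.4 = 61.607 mL/cmH2O.
τ = R × C = 3.6 × 0.06161 L/cmH2O = 0.2218 s.
Fraction remaining at end-expiration = e^(−Te/τ) = e^(−0.37/0.2218) = 0.1886 → 18.86%.

18.9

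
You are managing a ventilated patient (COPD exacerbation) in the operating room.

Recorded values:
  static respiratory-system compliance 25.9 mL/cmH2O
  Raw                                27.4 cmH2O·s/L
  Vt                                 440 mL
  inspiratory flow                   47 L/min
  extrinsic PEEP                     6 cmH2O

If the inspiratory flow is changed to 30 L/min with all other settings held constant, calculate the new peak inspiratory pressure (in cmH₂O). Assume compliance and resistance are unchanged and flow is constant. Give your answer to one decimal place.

Flow: 47 L/min ÷ 60 = 0.7833 L/s.
New flow: 30 L/min ÷ 60 = 0.5 L/s.
PIP = Vt/C + R·V̇ + PEEP (constant-flow equation of motion).
Only the resistive term changes: ΔPIP = R × ΔV̇ = 27.4 × (0.5 − 0.7833) = 27.4 × -0.2833 = -7.762 cmH2O.
Original PIP = 440/25.9 + 27.4×0.7833 + 6 = 44.451 cmH2O; new PIP = 44.451 + (-7.762) = 36.689 cmH2O.

36.7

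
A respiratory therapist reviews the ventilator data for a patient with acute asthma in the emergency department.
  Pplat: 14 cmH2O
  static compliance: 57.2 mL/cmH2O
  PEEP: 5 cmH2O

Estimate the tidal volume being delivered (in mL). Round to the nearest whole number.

Vt = Cstat × (Pplat − PEEP) = 57.2 × (14 − 5) = 57.2 × 9.0 = 514.8 mL.

515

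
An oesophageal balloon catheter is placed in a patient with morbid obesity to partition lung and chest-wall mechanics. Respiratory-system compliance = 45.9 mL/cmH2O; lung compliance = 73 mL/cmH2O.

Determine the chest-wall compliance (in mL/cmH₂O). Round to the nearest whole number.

1/Ccw = 1/Crs − 1/CL.
1/Ccw = 1/45.9 − 1/73 = 0.008088.
Ccw = 123.64 mL/cmH2O.

124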